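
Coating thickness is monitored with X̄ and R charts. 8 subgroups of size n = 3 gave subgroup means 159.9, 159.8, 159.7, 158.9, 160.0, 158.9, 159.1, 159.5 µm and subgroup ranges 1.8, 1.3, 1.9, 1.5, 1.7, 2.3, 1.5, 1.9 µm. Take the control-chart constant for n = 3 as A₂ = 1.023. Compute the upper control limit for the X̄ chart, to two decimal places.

161.25

X̄̄ = (159.9 + 159.8 + 159.7 + 158.9 + 160.0 + 158.9 + 159.1 + 159.5) / 8 = 1275.8000 / 8 = 159.4750
R̄ = (1.8 + 1.3 + 1.9 + 1.5 + 1.7 + 2.3 + 1.5 + 1.9) / 8 = 13.9000 / 8 = 1.7375
UCL = X̄̄ + A₂·R̄ = 159.4750 + 1.023 × 1.7375 = 161.2525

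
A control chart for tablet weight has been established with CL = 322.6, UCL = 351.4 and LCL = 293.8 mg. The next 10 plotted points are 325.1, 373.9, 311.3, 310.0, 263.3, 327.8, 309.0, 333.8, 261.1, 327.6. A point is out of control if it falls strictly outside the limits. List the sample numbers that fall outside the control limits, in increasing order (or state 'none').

2, 5, 9

Compare each point to [293.8, 351.4]: sample 2 = 373.9 > UCL; sample 5 = 263.3 < LCL; sample 9 = 261.1 < LCL.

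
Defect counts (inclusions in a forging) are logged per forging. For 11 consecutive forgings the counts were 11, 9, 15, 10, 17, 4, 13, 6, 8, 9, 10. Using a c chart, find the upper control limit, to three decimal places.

c̄ = (11 + 9 + 15 + 10 + 17 + 4 + 13 + 6 + 8 + 9 + 10) / 11 = 112 / 11 = 10.1818
UCL = c̄ + 3√c̄ = 10.1818 + 3 × √10.1818 = 10.1818 + 3 × 3.1909 = 19.7545

19.755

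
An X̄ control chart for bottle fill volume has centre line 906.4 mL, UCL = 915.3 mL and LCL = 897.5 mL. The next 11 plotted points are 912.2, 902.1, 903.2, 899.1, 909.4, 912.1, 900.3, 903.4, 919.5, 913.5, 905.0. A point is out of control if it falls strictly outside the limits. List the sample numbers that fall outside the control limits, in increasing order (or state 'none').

Compare each point to [897.5, 915.3]: sample 9 = 919.5 > UCL.

9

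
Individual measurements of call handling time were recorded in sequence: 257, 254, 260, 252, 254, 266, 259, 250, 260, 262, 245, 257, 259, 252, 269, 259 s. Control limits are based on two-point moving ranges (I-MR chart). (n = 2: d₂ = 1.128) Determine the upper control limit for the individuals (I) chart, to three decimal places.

X̄ = (257 + 254 + 260 + 252 + 254 + 266 + 259 + 250 + 260 + 262 + 245 + 257 + 259 + 252 + 269 + 259) / 16 = 257.1875
Moving ranges: 3, 6, 8, 2, 12, 7, 9, 10, 2, 17, 12, 2, 7, 17, 10; M̄R̄ = 124.0000 / 15 = 8.2667
UCL = X̄ + 3·M̄R̄/d₂ = 257.1875 + 3 × 8.2667 / 1.128 = 279.1733

279.173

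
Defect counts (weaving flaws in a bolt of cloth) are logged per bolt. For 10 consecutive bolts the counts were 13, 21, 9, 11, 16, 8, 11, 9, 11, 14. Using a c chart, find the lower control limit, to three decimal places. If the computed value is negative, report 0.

c̄ = (13 + 21 + 9 + 11 + 16 + 8 + 11 + 9 + 11 + 14) / 10 = 123 / 10 = 12.3000
LCL = c̄ − 3√c̄ = 12.3000 − 3 × 3.5071 = 1.7786

1.779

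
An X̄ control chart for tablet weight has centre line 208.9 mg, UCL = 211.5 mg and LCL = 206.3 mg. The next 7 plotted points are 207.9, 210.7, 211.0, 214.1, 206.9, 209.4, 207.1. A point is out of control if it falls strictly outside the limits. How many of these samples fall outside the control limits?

Compare each point to [206.3, 211.5]: sample 4 = 214.1 > UCL.

1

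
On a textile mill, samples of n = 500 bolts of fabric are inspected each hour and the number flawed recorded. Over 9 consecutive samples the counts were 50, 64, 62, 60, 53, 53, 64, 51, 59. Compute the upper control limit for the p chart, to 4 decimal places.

0.1574

p̄ = Σdᵢ / (k·n) = 516 / (9 × 500) = 0.11467
UCL = p̄ + 3·√(p̄(1−p̄)/n) = 0.11467 + 3 × √(0.11467×0.88533/500) = 0.11467 + 3 × 0.01425 = 0.15741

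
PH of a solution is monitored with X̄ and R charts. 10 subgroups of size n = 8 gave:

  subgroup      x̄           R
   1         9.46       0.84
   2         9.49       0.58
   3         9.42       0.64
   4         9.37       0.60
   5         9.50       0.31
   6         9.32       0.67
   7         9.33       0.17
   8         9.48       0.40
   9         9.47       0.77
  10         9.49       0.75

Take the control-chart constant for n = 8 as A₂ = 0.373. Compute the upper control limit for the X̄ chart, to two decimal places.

X̄̄ = (9.46 + 9.49 + 9.42 + 9.37 + 9.50 + 9.32 + 9.33 + 9.48 + 9.47 + 9.49) / 10 = 94.3300 / 10 = 9.4330
R̄ = (0.84 + 0.58 + 0.64 + 0.60 + 0.31 + 0.67 + 0.17 + 0.40 + 0.77 + 0.75) / 10 = 5.7300 / 10 = 0.5730
UCL = X̄̄ + A₂·R̄ = 9.4330 + 0.373 × 0.5730 = 9.6467

9.65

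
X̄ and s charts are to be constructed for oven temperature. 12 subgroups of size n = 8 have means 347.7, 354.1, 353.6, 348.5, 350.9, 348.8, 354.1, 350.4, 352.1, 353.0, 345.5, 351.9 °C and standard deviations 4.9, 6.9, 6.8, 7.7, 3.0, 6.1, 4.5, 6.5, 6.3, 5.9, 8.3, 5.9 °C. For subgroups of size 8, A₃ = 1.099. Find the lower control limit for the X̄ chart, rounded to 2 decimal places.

X̄̄ = (347.7 + 354.1 + 353.6 + 348.5 + 350.9 + 348.8 + 354.1 + 350.4 + 352.1 + 353.0 + 345.5 + 351.9) / 12 = 350.8833
s̄ = (4.9 + 6.9 + 6.8 + 7.7 + 3.0 + 6.1 + 4.5 + 6.5 + 6.3 + 5.9 + 8.3 + 5.9) / 12 = 6.0667
LCL = X̄̄ − A₃·s̄ = 350.8833 − 1.099 × 6.0667 = 344.2161

344.22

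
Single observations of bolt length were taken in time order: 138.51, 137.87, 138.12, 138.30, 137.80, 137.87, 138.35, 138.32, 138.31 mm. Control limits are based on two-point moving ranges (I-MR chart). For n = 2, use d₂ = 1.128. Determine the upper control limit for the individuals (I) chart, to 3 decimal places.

138.879

X̄ = (138.51 + 137.87 + 138.12 + 138.30 + 137.80 + 137.87 + 138.35 + 138.32 + 138.31) / 9 = 138.1611
Moving ranges: 0.64, 0.25, 0.18, 0.50, 0.07, 0.48, 0.03, 0.01; M̄R̄ = 2.1600 / 8 = 0.2700
UCL = X̄ + 3·M̄R̄/d₂ = 138.1611 + 3 × 0.2700 / 1.128 = 138.8792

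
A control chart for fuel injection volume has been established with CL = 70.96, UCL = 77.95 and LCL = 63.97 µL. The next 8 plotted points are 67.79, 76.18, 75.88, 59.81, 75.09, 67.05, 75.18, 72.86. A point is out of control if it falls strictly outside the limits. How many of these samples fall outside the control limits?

1

Compare each point to [63.97, 77.95]: sample 4 = 59.81 < LCL.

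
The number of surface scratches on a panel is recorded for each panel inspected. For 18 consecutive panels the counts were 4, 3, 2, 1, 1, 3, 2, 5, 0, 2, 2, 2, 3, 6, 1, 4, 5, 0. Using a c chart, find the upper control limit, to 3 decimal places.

c̄ = (4 + 3 + 2 + 1 + 1 + 3 + 2 + 5 + 0 + 2 + 2 + 2 + 3 + 6 + 1 + 4 + 5 + 0) / 18 = 46 / 18 = 2.5556
UCL = c̄ + 3√c̄ = 2.5556 + 3 × √2.5556 = 2.5556 + 3 × 1.5986 = 7.3514

7.351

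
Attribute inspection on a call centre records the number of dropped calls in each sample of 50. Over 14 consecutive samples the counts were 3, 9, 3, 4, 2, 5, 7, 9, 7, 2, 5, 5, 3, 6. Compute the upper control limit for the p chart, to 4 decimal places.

p̄ = Σdᵢ / (k·n) = 70 / (14 × 50) = 0.10000
UCL = p̄ + 3·√(p̄(1−p̄)/n) = 0.10000 + 3 × √(0.10000×0.90000/50) = 0.10000 + 3 × 0.04243 = 0.22728

0.2273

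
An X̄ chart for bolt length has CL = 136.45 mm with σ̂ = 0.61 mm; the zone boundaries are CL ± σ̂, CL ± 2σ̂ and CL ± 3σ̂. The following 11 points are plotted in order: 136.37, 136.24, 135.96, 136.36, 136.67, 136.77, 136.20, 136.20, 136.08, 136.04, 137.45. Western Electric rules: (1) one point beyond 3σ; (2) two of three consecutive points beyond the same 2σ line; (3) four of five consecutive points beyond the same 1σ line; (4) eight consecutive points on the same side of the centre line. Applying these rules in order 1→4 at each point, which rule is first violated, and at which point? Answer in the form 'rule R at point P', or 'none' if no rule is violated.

none

Zone of each point (C = within 1σ̂, B = 1σ̂–2σ̂, A = 2σ̂–3σ̂, * = beyond 3σ̂; sign = side of CL): 1:-C, 2:-C, 3:-C, 4:-C, 5:+C, 6:+C, 7:-C, 8:-C, 9:-C, 10:-C, 11:+B
No rule fires across all 11 points.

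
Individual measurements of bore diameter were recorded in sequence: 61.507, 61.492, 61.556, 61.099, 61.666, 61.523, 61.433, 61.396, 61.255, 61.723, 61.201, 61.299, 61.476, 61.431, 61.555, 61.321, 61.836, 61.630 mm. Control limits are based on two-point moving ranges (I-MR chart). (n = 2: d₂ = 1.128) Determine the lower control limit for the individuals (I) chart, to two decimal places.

X̄ = (61.507 + 61.492 + 61.556 + 61.099 + 61.666 + 61.523 + 61.433 + 61.396 + 61.255 + 61.723 + 61.201 + 61.299 + 61.476 + 61.431 + 61.555 + 61.321 + 61.836 + 61.630) / 18 = 61.4666
Moving ranges: 0.015, 0.064, 0.457, 0.567, 0.143, 0.090, 0.037, 0.141, 0.468, 0.522, 0.098, 0.177, 0.045, 0.124, 0.234, 0.515, 0.206; M̄R̄ = 3.9030 / 17 = 0.2296
LCL = X̄ − 3·M̄R̄/d₂ = 61.4666 − 3 × 0.2296 / 1.128 = 60.8560

60.86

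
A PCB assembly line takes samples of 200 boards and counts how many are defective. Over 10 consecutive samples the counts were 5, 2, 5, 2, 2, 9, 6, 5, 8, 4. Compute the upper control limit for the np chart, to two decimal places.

p̄ = Σdᵢ / (k·n) = 48 / (10 × 200) = 0.02400
UCL = np̄ + 3·√(np̄(1−p̄)) = 4.8000 + 3 × √(4.8000×0.97600) = 4.8000 + 3 × 2.1644 = 11.2933

11.29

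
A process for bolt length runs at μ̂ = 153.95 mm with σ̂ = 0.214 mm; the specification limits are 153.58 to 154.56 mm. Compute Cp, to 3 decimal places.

Cp = (USL − LSL) / (6σ̂) = (154.56 − 153.58) / (6 × 0.214) = 0.9800 / 1.2840 = 0.7632

0.763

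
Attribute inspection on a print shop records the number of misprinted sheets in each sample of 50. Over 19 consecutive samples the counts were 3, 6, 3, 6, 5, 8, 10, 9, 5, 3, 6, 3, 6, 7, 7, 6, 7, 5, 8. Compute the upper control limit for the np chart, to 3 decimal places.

12.815

p̄ = Σdᵢ / (k·n) = 113 / (19 × 50) = 0.11895
UCL = np̄ + 3·√(np̄(1−p̄)) = 5.9474 + 3 × √(5.9474×0.88105) = 5.9474 + 3 × 2.2891 = 12.8146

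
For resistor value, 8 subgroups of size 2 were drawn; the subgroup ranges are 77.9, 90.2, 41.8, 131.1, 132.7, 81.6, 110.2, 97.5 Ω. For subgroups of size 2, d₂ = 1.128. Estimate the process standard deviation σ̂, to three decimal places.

R̄ = (77.9 + 90.2 + 41.8 + 131.1 + 132.7 + 81.6 + 110.2 + 97.5) / 8 = 95.3750
σ̂ = R̄ / d₂ = 95.3750 / 1.128 = 84.5523

84.552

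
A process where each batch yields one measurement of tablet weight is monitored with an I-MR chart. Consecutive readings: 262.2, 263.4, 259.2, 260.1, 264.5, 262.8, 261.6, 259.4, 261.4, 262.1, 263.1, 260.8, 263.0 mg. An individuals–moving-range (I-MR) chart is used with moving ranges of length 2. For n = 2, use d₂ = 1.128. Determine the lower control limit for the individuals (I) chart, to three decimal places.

256.496

X̄ = (262.2 + 263.4 + 259.2 + 260.1 + 264.5 + 262.8 + 261.6 + 259.4 + 261.4 + 262.1 + 263.1 + 260.8 + 263.0) / 13 = 261.8154
Moving ranges: 1.2, 4.2, 0.9, 4.4, 1.7, 1.2, 2.2, 2.0, 0.7, 1.0, 2.3, 2.2; M̄R̄ = 24.0000 / 12 = 2.0000
LCL = X̄ − 3·M̄R̄/d₂ = 261.8154 − 3 × 2.0000 / 1.128 = 256.4962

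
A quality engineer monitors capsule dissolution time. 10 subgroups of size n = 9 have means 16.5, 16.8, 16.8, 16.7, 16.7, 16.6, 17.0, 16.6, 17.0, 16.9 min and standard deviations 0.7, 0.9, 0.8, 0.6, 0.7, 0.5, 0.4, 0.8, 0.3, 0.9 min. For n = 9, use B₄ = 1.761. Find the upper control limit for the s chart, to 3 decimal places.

1.162

s̄ = (0.7 + 0.9 + 0.8 + 0.6 + 0.7 + 0.5 + 0.4 + 0.8 + 0.3 + 0.9) / 10 = 0.6600
UCL_s = B₄·s̄ = 1.761 × 0.6600 = 1.1623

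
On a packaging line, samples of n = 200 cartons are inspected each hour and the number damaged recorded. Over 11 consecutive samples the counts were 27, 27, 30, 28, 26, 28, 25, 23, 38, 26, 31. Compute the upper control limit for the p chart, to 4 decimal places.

p̄ = Σdᵢ / (k·n) = 309 / (11 × 200) = 0.14045
UCL = p̄ + 3·√(p̄(1−p̄)/n) = 0.14045 + 3 × √(0.14045×0.85955/200) = 0.14045 + 3 × 0.02457 = 0.21416

0.2142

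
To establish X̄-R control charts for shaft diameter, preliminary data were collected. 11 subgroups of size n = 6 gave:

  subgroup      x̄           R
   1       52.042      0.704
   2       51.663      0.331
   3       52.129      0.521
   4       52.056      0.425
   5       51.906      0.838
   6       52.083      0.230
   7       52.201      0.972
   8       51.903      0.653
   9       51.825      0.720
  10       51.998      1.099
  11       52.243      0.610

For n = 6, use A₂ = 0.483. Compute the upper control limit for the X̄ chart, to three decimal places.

52.316

X̄̄ = (52.042 + 51.663 + 52.129 + 52.056 + 51.906 + 52.083 + 52.201 + 51.903 + 51.825 + 51.998 + 52.243) / 11 = 572.0490 / 11 = 52.0045
R̄ = (0.704 + 0.331 + 0.521 + 0.425 + 0.838 + 0.230 + 0.972 + 0.653 + 0.720 + 1.099 + 0.610) / 11 = 7.1030 / 11 = 0.6457
UCL = X̄̄ + A₂·R̄ = 52.0045 + 0.483 × 0.6457 = 52.3163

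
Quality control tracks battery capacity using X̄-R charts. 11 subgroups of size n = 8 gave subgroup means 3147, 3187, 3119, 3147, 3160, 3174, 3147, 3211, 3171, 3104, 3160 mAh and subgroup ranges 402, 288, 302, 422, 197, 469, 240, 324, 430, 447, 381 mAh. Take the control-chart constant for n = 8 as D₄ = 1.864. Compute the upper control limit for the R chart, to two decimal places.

661.21

R̄ = (402 + 288 + 302 + 422 + 197 + 469 + 240 + 324 + 430 + 447 + 381) / 11 = 3902.0000 / 11 = 354.7273
UCL_R = D₄·R̄ = 1.864 × 354.7273 = 661.2116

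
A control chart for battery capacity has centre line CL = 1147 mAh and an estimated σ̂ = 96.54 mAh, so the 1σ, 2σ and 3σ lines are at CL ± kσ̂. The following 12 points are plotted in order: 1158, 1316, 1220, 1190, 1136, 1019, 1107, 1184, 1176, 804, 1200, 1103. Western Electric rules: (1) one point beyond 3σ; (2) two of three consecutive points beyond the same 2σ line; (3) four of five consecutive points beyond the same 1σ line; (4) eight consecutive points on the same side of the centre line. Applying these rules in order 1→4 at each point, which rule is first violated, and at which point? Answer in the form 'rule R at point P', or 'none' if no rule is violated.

rule 1 at point 10

Zone of each point (C = within 1σ̂, B = 1σ̂–2σ̂, A = 2σ̂–3σ̂, * = beyond 3σ̂; sign = side of CL): 1:+C, 2:+B, 3:+C, 4:+C, 5:-C, 6:-B, 7:-C, 8:+C, 9:+C, 10:-*, 11:+C, 12:-C
Rule 1 (one point beyond the 3σ limits) is satisfied at point 10.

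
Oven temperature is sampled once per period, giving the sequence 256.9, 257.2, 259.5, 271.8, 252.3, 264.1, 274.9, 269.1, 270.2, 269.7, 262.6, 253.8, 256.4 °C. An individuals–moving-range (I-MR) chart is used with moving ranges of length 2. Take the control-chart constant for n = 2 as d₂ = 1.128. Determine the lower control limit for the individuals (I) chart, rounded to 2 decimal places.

244.59

X̄ = (256.9 + 257.2 + 259.5 + 271.8 + 252.3 + 264.1 + 274.9 + 269.1 + 270.2 + 269.7 + 262.6 + 253.8 + 256.4) / 13 = 262.9615
Moving ranges: 0.3, 2.3, 12.3, 19.5, 11.8, 10.8, 5.8, 1.1, 0.5, 7.1, 8.8, 2.6; M̄R̄ = 82.9000 / 12 = 6.9083
LCL = X̄ − 3·M̄R̄/d₂ = 262.9615 − 3 × 6.9083 / 1.128 = 244.5883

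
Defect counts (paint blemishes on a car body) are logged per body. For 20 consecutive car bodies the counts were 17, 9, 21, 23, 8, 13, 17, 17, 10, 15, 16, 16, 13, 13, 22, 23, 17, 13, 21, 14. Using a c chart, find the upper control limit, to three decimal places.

c̄ = (17 + 9 + 21 + 23 + 8 + 13 + 17 + 17 + 10 + 15 + 16 + 16 + 13 + 13 + 22 + 23 + 17 + 13 + 21 + 14) / 20 = 318 / 20 = 15.9000
UCL = c̄ + 3√c̄ = 15.9000 + 3 × √15.9000 = 15.9000 + 3 × 3.9875 = 27.8624

27.862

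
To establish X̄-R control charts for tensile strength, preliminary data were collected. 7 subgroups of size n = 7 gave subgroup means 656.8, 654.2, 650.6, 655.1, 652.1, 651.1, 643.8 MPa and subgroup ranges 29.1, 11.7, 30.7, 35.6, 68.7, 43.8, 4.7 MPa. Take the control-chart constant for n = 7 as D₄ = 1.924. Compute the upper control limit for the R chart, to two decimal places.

R̄ = (29.1 + 11.7 + 30.7 + 35.6 + 68.7 + 43.8 + 4.7) / 7 = 224.3000 / 7 = 32.0429
UCL_R = D₄·R̄ = 1.924 × 32.0429 = 61.6505

61.65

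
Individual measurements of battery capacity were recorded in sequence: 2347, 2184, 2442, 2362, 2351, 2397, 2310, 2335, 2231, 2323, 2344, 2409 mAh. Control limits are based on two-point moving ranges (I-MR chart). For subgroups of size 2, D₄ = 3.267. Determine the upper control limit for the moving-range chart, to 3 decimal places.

Moving ranges: 163, 258, 80, 11, 46, 87, 25, 104, 92, 21, 65; M̄R̄ = 952.0000 / 11 = 86.5455
UCL_MR = D₄·M̄R̄ = 3.267 × 86.5455 = 282.7440

282.744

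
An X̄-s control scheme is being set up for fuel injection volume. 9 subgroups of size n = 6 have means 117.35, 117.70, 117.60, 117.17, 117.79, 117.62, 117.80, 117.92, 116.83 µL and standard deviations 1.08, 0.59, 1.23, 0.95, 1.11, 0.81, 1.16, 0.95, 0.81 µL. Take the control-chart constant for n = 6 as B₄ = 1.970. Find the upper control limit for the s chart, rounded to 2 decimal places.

s̄ = (1.08 + 0.59 + 1.23 + 0.95 + 1.11 + 0.81 + 1.16 + 0.95 + 0.81) / 9 = 0.9656
UCL_s = B₄·s̄ = 1.970 × 0.9656 = 1.9021

1.90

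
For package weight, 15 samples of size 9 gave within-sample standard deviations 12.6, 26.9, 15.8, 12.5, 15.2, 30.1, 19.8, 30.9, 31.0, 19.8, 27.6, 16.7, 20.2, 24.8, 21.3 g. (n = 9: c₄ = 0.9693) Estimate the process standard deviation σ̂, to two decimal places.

22.37

s̄ = (12.6 + 26.9 + 15.8 + 12.5 + 15.2 + 30.1 + 19.8 + 30.9 + 31.0 + 19.8 + 27.6 + 16.7 + 20.2 + 24.8 + 21.3) / 15 = 21.6800
σ̂ = s̄ / c₄ = 21.6800 / 0.9693 = 22.3667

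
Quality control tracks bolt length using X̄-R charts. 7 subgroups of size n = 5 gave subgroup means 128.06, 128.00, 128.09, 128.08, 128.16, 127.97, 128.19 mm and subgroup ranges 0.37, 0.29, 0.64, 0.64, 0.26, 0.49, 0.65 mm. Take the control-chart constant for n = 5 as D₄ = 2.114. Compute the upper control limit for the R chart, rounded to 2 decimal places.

R̄ = (0.37 + 0.29 + 0.64 + 0.64 + 0.26 + 0.49 + 0.65) / 7 = 3.3400 / 7 = 0.4771
UCL_R = D₄·R̄ = 2.114 × 0.4771 = 1.0087

1.01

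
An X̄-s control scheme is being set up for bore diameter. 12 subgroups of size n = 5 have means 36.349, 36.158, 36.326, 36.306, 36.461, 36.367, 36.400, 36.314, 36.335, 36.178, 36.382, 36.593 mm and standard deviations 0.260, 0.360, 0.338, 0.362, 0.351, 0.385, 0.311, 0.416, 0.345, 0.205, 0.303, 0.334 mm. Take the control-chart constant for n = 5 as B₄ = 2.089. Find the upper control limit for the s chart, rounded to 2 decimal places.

0.69

s̄ = (0.260 + 0.360 + 0.338 + 0.362 + 0.351 + 0.385 + 0.311 + 0.416 + 0.345 + 0.205 + 0.303 + 0.334) / 12 = 0.3308
UCL_s = B₄·s̄ = 2.089 × 0.3308 = 0.6911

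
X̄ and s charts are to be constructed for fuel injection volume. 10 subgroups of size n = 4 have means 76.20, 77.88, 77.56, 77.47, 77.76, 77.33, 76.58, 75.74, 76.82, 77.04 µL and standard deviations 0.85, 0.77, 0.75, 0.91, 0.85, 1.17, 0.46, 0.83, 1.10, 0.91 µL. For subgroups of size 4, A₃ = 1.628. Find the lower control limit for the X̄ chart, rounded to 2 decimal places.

75.64

X̄̄ = (76.20 + 77.88 + 77.56 + 77.47 + 77.76 + 77.33 + 76.58 + 75.74 + 76.82 + 77.04) / 10 = 77.0380
s̄ = (0.85 + 0.77 + 0.75 + 0.91 + 0.85 + 1.17 + 0.46 + 0.83 + 1.10 + 0.91) / 10 = 0.8600
LCL = X̄̄ − A₃·s̄ = 77.0380 − 1.628 × 0.8600 = 75.6379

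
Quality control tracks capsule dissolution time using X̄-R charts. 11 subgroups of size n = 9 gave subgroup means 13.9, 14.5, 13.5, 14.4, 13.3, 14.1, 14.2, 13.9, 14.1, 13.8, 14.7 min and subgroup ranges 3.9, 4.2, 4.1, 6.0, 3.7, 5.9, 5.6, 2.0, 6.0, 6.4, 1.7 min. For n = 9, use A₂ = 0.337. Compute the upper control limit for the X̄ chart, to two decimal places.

15.55

X̄̄ = (13.9 + 14.5 + 13.5 + 14.4 + 13.3 + 14.1 + 14.2 + 13.9 + 14.1 + 13.8 + 14.7) / 11 = 154.4000 / 11 = 14.0364
R̄ = (3.9 + 4.2 + 4.1 + 6.0 + 3.7 + 5.9 + 5.6 + 2.0 + 6.0 + 6.4 + 1.7) / 11 = 49.5000 / 11 = 4.5000
UCL = X̄̄ + A₂·R̄ = 14.0364 + 0.337 × 4.5000 = 15.5529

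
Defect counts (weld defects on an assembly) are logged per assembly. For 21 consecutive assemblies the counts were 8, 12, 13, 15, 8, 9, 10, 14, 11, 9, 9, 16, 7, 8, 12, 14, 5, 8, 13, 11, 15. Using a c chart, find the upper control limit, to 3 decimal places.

20.673

c̄ = (8 + 12 + 13 + 15 + 8 + 9 + 10 + 14 + 11 + 9 + 9 + 16 + 7 + 8 + 12 + 14 + 5 + 8 + 13 + 11 + 15) / 21 = 227 / 21 = 10.8095
UCL = c̄ + 3√c̄ = 10.8095 + 3 × √10.8095 = 10.8095 + 3 × 3.2878 = 20.6729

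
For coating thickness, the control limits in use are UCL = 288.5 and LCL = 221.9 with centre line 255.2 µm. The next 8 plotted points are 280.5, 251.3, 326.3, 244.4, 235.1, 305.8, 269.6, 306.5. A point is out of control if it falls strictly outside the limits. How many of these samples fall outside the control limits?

3

Compare each point to [221.9, 288.5]: sample 3 = 326.3 > UCL; sample 6 = 305.8 > UCL; sample 8 = 306.5 > UCL.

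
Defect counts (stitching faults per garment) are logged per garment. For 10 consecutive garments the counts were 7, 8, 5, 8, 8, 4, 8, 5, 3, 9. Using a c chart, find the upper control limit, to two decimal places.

14.15

c̄ = (7 + 8 + 5 + 8 + 8 + 4 + 8 + 5 + 3 + 9) / 10 = 65 / 10 = 6.5000
UCL = c̄ + 3√c̄ = 6.5000 + 3 × √6.5000 = 6.5000 + 3 × 2.5495 = 14.1485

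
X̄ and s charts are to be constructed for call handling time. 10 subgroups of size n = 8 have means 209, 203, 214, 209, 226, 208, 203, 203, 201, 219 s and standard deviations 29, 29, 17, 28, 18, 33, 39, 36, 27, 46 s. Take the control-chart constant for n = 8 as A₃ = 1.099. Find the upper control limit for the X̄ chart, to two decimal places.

X̄̄ = (209 + 203 + 214 + 209 + 226 + 208 + 203 + 203 + 201 + 219) / 10 = 209.5000
s̄ = (29 + 29 + 17 + 28 + 18 + 33 + 39 + 36 + 27 + 46) / 10 = 30.2000
UCL = X̄̄ + A₃·s̄ = 209.5000 + 1.099 × 30.2000 = 242.6898

242.69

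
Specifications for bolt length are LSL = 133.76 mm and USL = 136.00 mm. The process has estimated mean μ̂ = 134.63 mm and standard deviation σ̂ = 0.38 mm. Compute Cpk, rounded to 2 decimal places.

Cpu = (USL − μ̂) / (3σ̂) = (136.00 − 134.63) / (3 × 0.38) = 1.2018; Cpl = (μ̂ − LSL) / (3σ̂) = (134.63 − 133.76) / (3 × 0.38) = 0.7632; Cpk = min(Cpu, Cpl) = 0.7632

0.76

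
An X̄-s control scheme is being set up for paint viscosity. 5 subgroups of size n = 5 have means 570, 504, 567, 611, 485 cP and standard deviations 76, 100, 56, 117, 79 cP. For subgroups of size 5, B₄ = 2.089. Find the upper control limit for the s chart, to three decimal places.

178.818

s̄ = (76 + 100 + 56 + 117 + 79) / 5 = 85.6000
UCL_s = B₄·s̄ = 2.089 × 85.6000 = 178.8184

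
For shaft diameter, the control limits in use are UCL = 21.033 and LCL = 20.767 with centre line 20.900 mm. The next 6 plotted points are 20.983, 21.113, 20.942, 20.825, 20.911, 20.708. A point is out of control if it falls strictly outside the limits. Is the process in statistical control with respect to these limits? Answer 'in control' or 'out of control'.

out of control

Compare each point to [20.767, 21.033]: sample 2 = 21.113 > UCL; sample 6 = 20.708 < LCL.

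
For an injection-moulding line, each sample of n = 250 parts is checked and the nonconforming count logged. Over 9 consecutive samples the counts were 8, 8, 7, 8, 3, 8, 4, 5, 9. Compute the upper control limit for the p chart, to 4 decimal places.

p̄ = Σdᵢ / (k·n) = 60 / (9 × 250) = 0.02667
UCL = p̄ + 3·√(p̄(1−p̄)/n) = 0.02667 + 3 × √(0.02667×0.97333/250) = 0.02667 + 3 × 0.01019 = 0.05723

0.0572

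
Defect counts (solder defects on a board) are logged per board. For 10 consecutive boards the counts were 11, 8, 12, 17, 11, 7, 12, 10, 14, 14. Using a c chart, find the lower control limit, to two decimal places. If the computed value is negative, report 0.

1.38

c̄ = (11 + 8 + 12 + 17 + 11 + 7 + 12 + 10 + 14 + 14) / 10 = 116 / 10 = 11.6000
LCL = c̄ − 3√c̄ = 11.6000 − 3 × 3.4059 = 1.3824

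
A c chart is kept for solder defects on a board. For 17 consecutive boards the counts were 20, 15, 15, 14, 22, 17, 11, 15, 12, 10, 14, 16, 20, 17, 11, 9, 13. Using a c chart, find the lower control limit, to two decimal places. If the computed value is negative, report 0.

3.24

c̄ = (20 + 15 + 15 + 14 + 22 + 17 + 11 + 15 + 12 + 10 + 14 + 16 + 20 + 17 + 11 + 9 + 13) / 17 = 251 / 17 = 14.7647
LCL = c̄ − 3√c̄ = 14.7647 − 3 × 3.8425 = 3.2372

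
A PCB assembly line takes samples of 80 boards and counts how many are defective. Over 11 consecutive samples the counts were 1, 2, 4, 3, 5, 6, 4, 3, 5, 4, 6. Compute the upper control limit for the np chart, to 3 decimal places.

p̄ = Σdᵢ / (k·n) = 43 / (11 × 80) = 0.04886
UCL = np̄ + 3·√(np̄(1−p̄)) = 3.9091 + 3 × √(3.9091×0.95114) = 3.9091 + 3 × 1.9282 = 9.6938

9.694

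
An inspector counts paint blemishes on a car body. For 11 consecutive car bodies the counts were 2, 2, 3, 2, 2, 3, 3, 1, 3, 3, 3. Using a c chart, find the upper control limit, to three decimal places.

7.155

c̄ = (2 + 2 + 3 + 2 + 2 + 3 + 3 + 1 + 3 + 3 + 3) / 11 = 27 / 11 = 2.4545
UCL = c̄ + 3√c̄ = 2.4545 + 3 × √2.4545 = 2.4545 + 3 × 1.5667 = 7.1546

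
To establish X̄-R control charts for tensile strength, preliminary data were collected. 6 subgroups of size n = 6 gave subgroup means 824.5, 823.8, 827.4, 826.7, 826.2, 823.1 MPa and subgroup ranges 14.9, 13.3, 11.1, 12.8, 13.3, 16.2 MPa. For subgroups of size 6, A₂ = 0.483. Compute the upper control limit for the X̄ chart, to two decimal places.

831.85

X̄̄ = (824.5 + 823.8 + 827.4 + 826.7 + 826.2 + 823.1) / 6 = 4951.7000 / 6 = 825.2833
R̄ = (14.9 + 13.3 + 11.1 + 12.8 + 13.3 + 16.2) / 6 = 81.6000 / 6 = 13.6000
UCL = X̄̄ + A₂·R̄ = 825.2833 + 0.483 × 13.6000 = 831.8521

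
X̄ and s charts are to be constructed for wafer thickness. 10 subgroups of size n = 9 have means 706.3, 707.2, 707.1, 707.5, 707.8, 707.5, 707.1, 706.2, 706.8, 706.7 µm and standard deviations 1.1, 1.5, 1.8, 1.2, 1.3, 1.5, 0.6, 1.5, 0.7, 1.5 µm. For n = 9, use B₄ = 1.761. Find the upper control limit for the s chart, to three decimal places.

2.236

s̄ = (1.1 + 1.5 + 1.8 + 1.2 + 1.3 + 1.5 + 0.6 + 1.5 + 0.7 + 1.5) / 10 = 1.2700
UCL_s = B₄·s̄ = 1.761 × 1.2700 = 2.2365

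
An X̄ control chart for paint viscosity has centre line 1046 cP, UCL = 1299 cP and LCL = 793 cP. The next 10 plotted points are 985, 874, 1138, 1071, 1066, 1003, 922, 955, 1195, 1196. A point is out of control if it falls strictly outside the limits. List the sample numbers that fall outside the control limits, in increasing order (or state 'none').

none

All 10 points lie within [793, 1299].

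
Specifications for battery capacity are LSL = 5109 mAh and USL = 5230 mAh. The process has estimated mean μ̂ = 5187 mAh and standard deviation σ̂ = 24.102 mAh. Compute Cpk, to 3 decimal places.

Cpu = (USL − μ̂) / (3σ̂) = (5230 − 5187) / (3 × 24.102) = 0.5947; Cpl = (μ̂ − LSL) / (3σ̂) = (5187 − 5109) / (3 × 24.102) = 1.0787; Cpk = min(Cpu, Cpl) = 0.5947

0.595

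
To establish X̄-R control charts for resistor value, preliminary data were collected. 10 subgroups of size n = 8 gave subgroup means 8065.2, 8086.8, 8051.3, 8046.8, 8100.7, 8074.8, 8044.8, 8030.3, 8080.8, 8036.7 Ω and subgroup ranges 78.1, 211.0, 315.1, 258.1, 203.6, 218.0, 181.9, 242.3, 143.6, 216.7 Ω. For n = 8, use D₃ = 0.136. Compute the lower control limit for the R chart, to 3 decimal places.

R̄ = (78.1 + 211.0 + 315.1 + 258.1 + 203.6 + 218.0 + 181.9 + 242.3 + 143.6 + 216.7) / 10 = 2068.4000 / 10 = 206.8400
LCL_R = D₃·R̄ = 0.136 × 206.8400 = 28.1302

28.130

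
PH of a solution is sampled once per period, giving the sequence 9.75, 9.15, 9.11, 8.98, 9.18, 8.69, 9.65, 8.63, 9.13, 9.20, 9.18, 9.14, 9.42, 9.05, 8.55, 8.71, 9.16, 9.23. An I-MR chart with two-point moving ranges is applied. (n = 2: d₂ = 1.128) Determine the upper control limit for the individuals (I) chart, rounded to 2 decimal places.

10.03

X̄ = (9.75 + 9.15 + 9.11 + 8.98 + 9.18 + 8.69 + 9.65 + 8.63 + 9.13 + 9.20 + 9.18 + 9.14 + 9.42 + 9.05 + 8.55 + 8.71 + 9.16 + 9.23) / 18 = 9.1061
Moving ranges: 0.60, 0.04, 0.13, 0.20, 0.49, 0.96, 1.02, 0.50, 0.07, 0.02, 0.04, 0.28, 0.37, 0.50, 0.16, 0.45, 0.07; M̄R̄ = 5.9000 / 17 = 0.3471
UCL = X̄ + 3·M̄R̄/d₂ = 9.1061 + 3 × 0.3471 / 1.128 = 10.0291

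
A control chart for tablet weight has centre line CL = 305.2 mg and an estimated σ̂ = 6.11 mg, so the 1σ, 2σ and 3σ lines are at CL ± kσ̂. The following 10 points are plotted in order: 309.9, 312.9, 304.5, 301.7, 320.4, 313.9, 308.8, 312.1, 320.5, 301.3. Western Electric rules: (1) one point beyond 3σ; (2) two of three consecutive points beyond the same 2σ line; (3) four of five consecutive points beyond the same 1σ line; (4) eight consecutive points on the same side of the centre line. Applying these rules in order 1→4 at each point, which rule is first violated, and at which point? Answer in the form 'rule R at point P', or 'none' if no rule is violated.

Zone of each point (C = within 1σ̂, B = 1σ̂–2σ̂, A = 2σ̂–3σ̂, * = beyond 3σ̂; sign = side of CL): 1:+C, 2:+B, 3:-C, 4:-C, 5:+A, 6:+B, 7:+C, 8:+B, 9:+A, 10:-C
Rule 3 (four of five consecutive points beyond the same 1σ limit) is satisfied at point 9.

rule 3 at point 9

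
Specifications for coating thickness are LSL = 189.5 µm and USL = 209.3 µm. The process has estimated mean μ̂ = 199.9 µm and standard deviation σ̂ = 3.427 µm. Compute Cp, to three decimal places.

Cp = (USL − LSL) / (6σ̂) = (209.3 − 189.5) / (6 × 3.427) = 19.8000 / 20.5620 = 0.9629

0.963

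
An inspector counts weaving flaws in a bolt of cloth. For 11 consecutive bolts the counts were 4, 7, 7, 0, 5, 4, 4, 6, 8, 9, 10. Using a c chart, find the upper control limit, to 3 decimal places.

c̄ = (4 + 7 + 7 + 0 + 5 + 4 + 4 + 6 + 8 + 9 + 10) / 11 = 64 / 11 = 5.8182
UCL = c̄ + 3√c̄ = 5.8182 + 3 × √5.8182 = 5.8182 + 3 × 2.4121 = 13.0545

13.054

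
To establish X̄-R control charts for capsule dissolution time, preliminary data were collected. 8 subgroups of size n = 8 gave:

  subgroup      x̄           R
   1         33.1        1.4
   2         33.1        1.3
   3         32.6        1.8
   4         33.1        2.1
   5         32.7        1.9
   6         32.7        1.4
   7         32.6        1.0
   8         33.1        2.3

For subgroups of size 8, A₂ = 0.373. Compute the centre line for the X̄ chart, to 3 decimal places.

32.875

X̄̄ = (33.1 + 33.1 + 32.6 + 33.1 + 32.7 + 32.7 + 32.6 + 33.1) / 8 = 263.0000 / 8 = 32.8750
CL = X̄̄ = 32.8750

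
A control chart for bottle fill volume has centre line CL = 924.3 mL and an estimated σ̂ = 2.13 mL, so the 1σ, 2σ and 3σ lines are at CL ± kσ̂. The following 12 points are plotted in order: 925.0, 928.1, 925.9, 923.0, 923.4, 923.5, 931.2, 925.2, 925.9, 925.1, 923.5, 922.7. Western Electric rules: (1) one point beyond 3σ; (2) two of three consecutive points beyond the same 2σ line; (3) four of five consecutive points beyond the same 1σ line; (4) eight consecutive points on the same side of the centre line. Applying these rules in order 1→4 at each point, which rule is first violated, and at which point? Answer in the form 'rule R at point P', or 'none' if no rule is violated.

Zone of each point (C = within 1σ̂, B = 1σ̂–2σ̂, A = 2σ̂–3σ̂, * = beyond 3σ̂; sign = side of CL): 1:+C, 2:+B, 3:+C, 4:-C, 5:-C, 6:-C, 7:+*, 8:+C, 9:+C, 10:+C, 11:-C, 12:-C
Rule 1 (one point beyond the 3σ limits) is satisfied at point 7.

rule 1 at point 7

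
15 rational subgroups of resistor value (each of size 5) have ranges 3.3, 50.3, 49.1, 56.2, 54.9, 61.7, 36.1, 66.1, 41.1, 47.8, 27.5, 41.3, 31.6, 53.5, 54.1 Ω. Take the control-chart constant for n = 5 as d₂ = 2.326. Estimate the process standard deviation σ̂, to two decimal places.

19.34

R̄ = (3.3 + 50.3 + 49.1 + 56.2 + 54.9 + 61.7 + 36.1 + 66.1 + 41.1 + 47.8 + 27.5 + 41.3 + 31.6 + 53.5 + 54.1) / 15 = 44.9733
σ̂ = R̄ / d₂ = 44.9733 / 2.326 = 19.3351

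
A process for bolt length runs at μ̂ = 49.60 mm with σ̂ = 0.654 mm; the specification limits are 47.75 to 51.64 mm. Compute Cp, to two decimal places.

0.99

Cp = (USL − LSL) / (6σ̂) = (51.64 − 47.75) / (6 × 0.654) = 3.8900 / 3.9240 = 0.9913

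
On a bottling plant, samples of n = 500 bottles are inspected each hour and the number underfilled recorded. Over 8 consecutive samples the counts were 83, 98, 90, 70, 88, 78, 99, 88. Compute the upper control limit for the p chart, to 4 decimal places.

0.2243

p̄ = Σdᵢ / (k·n) = 694 / (8 × 500) = 0.17350
UCL = p̄ + 3·√(p̄(1−p̄)/n) = 0.17350 + 3 × √(0.17350×0.82650/500) = 0.17350 + 3 × 0.01694 = 0.22431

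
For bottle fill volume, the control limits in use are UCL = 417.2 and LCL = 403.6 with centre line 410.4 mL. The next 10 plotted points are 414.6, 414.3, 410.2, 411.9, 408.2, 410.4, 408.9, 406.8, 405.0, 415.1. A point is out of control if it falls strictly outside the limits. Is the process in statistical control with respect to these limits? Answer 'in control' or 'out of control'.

All 10 points lie within [403.6, 417.2].

in control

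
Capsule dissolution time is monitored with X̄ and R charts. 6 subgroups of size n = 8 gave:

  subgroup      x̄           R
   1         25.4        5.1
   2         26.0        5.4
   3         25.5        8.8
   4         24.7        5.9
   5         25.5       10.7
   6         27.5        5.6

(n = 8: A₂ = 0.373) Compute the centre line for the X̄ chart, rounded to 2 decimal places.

X̄̄ = (25.4 + 26.0 + 25.5 + 24.7 + 25.5 + 27.5) / 6 = 154.6000 / 6 = 25.7667
CL = X̄̄ = 25.7667

25.77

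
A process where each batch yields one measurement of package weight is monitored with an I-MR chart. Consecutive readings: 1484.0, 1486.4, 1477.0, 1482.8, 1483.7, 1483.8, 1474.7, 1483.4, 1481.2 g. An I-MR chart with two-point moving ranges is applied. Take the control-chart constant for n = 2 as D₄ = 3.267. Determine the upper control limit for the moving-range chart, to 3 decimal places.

Moving ranges: 2.4, 9.4, 5.8, 0.9, 0.1, 9.1, 8.7, 2.2; M̄R̄ = 38.6000 / 8 = 4.8250
UCL_MR = D₄·M̄R̄ = 3.267 × 4.8250 = 15.7633

15.763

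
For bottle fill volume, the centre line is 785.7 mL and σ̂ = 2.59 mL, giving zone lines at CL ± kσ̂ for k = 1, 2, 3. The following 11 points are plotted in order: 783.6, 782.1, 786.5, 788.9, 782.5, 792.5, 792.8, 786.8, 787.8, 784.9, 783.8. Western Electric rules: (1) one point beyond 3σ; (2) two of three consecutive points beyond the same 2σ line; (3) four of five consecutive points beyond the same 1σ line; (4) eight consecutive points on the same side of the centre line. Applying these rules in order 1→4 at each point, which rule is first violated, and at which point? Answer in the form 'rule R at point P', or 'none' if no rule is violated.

rule 2 at point 7

Zone of each point (C = within 1σ̂, B = 1σ̂–2σ̂, A = 2σ̂–3σ̂, * = beyond 3σ̂; sign = side of CL): 1:-C, 2:-B, 3:+C, 4:+B, 5:-B, 6:+A, 7:+A, 8:+C, 9:+C, 10:-C, 11:-C
Rule 2 (two of three consecutive points beyond the same 2σ limit) is satisfied at point 7.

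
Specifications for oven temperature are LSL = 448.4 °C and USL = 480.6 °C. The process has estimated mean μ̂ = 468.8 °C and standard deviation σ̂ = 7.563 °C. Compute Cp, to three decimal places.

0.710

Cp = (USL − LSL) / (6σ̂) = (480.6 − 448.4) / (6 × 7.563) = 32.2000 / 45.3780 = 0.7096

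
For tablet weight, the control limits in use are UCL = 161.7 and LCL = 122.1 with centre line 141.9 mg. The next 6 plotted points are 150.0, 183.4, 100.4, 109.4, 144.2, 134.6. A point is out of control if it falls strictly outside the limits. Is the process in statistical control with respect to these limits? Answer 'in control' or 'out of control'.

out of control

Compare each point to [122.1, 161.7]: sample 2 = 183.4 > UCL; sample 3 = 100.4 < LCL; sample 4 = 109.4 < LCL.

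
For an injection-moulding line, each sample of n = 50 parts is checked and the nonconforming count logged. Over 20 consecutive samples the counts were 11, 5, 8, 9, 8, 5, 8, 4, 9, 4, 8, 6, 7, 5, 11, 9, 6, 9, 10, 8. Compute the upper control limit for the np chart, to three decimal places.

p̄ = Σdᵢ / (k·n) = 150 / (20 × 50) = 0.15000
UCL = np̄ + 3·√(np̄(1−p̄)) = 7.5000 + 3 × √(7.5000×0.85000) = 7.5000 + 3 × 2.5249 = 15.0746

15.075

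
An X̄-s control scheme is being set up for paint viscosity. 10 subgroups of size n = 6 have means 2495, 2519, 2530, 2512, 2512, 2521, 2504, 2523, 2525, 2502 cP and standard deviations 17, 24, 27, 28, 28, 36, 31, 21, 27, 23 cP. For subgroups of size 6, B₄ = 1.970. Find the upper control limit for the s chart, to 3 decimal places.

51.614

s̄ = (17 + 24 + 27 + 28 + 28 + 36 + 31 + 21 + 27 + 23) / 10 = 26.2000
UCL_s = B₄·s̄ = 1.970 × 26.2000 = 51.6140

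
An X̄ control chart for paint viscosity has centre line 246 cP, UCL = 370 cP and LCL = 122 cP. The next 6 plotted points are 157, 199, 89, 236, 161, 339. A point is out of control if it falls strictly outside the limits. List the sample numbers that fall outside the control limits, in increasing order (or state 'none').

3

Compare each point to [122, 370]: sample 3 = 89 < LCL.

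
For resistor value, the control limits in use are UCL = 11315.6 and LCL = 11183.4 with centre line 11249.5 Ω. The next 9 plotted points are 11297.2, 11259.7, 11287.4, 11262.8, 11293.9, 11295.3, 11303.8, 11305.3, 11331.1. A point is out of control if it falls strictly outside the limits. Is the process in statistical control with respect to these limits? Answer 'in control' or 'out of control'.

out of control

Compare each point to [11183.4, 11315.6]: sample 9 = 11331.1 > UCL.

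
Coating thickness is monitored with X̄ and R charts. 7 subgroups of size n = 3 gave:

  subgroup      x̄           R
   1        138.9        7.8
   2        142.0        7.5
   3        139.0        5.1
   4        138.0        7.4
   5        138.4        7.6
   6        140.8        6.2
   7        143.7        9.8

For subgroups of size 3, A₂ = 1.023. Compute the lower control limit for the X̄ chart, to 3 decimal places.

X̄̄ = (138.9 + 142.0 + 139.0 + 138.0 + 138.4 + 140.8 + 143.7) / 7 = 980.8000 / 7 = 140.1143
R̄ = (7.8 + 7.5 + 5.1 + 7.4 + 7.6 + 6.2 + 9.8) / 7 = 51.4000 / 7 = 7.3429
LCL = X̄̄ − A₂·R̄ = 140.1143 − 1.023 × 7.3429 = 132.6025

132.603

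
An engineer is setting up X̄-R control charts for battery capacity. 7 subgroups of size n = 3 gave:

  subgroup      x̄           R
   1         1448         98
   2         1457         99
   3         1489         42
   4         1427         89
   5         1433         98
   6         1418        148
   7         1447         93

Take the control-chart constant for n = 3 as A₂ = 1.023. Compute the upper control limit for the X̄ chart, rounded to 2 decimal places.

1543.05

X̄̄ = (1448 + 1457 + 1489 + 1427 + 1433 + 1418 + 1447) / 7 = 10119.0000 / 7 = 1445.5714
R̄ = (98 + 99 + 42 + 89 + 98 + 148 + 93) / 7 = 667.0000 / 7 = 95.2857
UCL = X̄̄ + A₂·R̄ = 1445.5714 + 1.023 × 95.2857 = 1543.0487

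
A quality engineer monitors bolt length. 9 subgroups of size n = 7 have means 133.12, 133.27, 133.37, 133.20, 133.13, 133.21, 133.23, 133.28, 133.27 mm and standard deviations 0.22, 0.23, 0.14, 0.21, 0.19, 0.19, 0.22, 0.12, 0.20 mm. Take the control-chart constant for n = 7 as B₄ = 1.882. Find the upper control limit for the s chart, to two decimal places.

0.36

s̄ = (0.22 + 0.23 + 0.14 + 0.21 + 0.19 + 0.19 + 0.22 + 0.12 + 0.20) / 9 = 0.1911
UCL_s = B₄·s̄ = 1.882 × 0.1911 = 0.3597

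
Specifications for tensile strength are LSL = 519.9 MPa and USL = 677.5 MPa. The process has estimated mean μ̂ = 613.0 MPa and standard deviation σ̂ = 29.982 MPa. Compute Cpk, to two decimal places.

Cpu = (USL − μ̂) / (3σ̂) = (677.5 − 613.0) / (3 × 29.982) = 0.7171; Cpl = (μ̂ − LSL) / (3σ̂) = (613.0 − 519.9) / (3 × 29.982) = 1.0351; Cpk = min(Cpu, Cpl) = 0.7171

0.72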